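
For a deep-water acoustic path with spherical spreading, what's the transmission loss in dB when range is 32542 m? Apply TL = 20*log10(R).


90.25 dB


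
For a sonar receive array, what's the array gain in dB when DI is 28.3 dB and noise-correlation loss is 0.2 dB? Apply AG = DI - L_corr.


AG = DI - L_corr = 28.3 - 0.2 = 28.1

28.1 dB


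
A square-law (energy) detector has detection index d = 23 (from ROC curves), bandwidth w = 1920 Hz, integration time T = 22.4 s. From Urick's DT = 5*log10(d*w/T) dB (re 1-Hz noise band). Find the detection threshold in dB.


DT = 5*log10(d*w/T) = 5*log10(23 * 1920 / 22.4) = 5*log10(1971.43) = 16.47

16.47 dB


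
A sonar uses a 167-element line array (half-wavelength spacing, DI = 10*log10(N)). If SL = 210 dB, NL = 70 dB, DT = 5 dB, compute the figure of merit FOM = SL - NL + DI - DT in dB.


Step 1: DI = 10*log10(167) = 22.23 dB
Step 2: FOM = SL - NL + DI - DT = 210 - 70 + 22.23 - 5 = 157.23

157.23 dB


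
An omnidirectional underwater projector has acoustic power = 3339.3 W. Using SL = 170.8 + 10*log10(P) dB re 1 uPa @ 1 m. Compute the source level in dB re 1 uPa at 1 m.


SL = 170.8 + 10*log10(3339.3) = 170.8 + 35.24 = 206.04

206.04 dB


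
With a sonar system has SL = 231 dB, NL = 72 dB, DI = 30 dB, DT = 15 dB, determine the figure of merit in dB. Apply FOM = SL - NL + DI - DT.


174 dB


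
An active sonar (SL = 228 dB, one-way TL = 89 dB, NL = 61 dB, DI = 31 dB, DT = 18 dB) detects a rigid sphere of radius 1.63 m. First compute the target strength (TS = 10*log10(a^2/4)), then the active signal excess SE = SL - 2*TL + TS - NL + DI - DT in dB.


Step 1: TS = 10*log10(1.63^2/4) = -1.78 dB
Step 2: SE = SL - 2*TL + TS - NL + DI - DT = 228 - 2*89 + (-1.78) - 61 + 31 - 18 = 0.22

0.22 dB


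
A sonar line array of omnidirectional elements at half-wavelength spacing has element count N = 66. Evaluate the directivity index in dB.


DI = 10*log10(66) = 18.2

18.2 dB


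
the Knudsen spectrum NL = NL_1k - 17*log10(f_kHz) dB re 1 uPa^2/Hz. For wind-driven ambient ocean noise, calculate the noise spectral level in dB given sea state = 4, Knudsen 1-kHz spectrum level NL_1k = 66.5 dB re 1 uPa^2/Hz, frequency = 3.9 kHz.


NL = NL_1k - 17*log10(f_kHz) = 66.5 - 17*log10(3.9) = 66.5 - (10.05) = 56.45

56.45 dB


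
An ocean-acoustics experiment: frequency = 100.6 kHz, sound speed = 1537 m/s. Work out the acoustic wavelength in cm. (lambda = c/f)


lambda = c/f = 1537 / 100600 = 0.0153 m = 1.53 cm

1.53 cm


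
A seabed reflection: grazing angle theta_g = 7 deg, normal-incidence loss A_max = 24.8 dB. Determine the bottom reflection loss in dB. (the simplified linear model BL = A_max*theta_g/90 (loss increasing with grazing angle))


BL = A_max * theta_g / 90 = 24.8 * 7 / 90 = 1.93

1.93 dB


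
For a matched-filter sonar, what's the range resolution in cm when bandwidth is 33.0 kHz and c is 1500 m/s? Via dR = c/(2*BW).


dR = c/(2*BW) = 1500 / (2 * 33.0e3) = 0.0227 m = 2.27 cm

2.27 cm


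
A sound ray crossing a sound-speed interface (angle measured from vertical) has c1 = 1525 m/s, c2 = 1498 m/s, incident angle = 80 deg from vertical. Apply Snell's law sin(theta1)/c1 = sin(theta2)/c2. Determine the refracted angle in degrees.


sin(theta2) = (c2/c1)*sin(theta1) = (1498/1525)*sin(80 deg) = 0.96737
theta2 = arcsin(0.96737) = 75.32

75.32 deg


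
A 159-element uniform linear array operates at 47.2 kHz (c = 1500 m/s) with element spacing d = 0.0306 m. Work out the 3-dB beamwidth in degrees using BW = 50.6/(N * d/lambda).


Step 1: lambda = 1500/47200 = 0.03178 m
Step 2: d/lambda = 0.0306/0.03178 = 0.9629
Step 3: BW = 50.6/(N * d/lambda) = 50.6/(159 * 0.9629) = 0.33

0.33 deg


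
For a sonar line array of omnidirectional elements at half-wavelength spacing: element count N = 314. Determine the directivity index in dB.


24.97 dB


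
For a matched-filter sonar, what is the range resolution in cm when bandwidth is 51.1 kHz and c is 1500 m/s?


dR = c/(2*BW) = 1500 / (2 * 51.1e3) = 0.0147 m = 1.47 cm

1.47 cm


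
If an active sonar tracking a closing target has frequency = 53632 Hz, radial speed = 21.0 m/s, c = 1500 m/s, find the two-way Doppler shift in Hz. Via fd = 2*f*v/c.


fd = 2*f*v/c = 2 * 53632 * 21.0 / 1500 = 1501.7

1501.7 Hz


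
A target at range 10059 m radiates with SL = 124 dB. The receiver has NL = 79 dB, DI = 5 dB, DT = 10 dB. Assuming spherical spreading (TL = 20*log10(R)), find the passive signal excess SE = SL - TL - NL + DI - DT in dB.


Step 1: TL = 20*log10(10059) = 80.05 dB
Step 2: SE = 124 - 80.05 - 79 + 5 - 10 = -40.05

-40.05 dB


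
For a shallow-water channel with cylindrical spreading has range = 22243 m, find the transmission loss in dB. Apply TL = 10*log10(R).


TL = 10*log10(22243) = 43.47

43.47 dB


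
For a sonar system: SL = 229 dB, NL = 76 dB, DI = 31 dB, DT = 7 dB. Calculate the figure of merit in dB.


FOM = SL - NL + DI - DT = 229 - 76 + 31 - 7 = 177

177 dB


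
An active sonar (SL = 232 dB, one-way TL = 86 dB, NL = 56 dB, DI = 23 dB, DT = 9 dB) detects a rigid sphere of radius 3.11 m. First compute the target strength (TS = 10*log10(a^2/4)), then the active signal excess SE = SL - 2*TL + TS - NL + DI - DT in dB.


Step 1: TS = 10*log10(3.11^2/4) = 3.83 dB
Step 2: SE = SL - 2*TL + TS - NL + DI - DT = 232 - 2*86 + (3.83) - 56 + 23 - 9 = 21.83

21.83 dB


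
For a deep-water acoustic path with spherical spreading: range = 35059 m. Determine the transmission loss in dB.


TL = 20*log10(35059) = 90.9

90.9 dB


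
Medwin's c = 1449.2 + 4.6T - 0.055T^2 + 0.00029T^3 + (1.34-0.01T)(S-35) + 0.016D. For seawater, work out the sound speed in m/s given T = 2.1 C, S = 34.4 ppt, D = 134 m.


1459.97 m/s


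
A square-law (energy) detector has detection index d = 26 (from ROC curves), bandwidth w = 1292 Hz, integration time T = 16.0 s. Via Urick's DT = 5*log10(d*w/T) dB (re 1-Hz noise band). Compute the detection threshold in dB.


16.61 dB


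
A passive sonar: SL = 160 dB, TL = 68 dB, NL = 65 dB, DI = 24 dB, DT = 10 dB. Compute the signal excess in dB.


41 dB


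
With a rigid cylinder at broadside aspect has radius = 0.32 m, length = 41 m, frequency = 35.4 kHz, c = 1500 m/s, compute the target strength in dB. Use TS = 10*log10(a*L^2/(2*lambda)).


lambda = 1500/35400 = 0.04237 m
TS = 10*log10(0.32*41^2/(2*0.04237)) = 38.03

38.03 dB


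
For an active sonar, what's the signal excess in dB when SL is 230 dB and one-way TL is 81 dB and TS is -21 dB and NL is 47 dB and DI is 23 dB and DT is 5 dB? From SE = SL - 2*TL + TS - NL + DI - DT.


18 dB


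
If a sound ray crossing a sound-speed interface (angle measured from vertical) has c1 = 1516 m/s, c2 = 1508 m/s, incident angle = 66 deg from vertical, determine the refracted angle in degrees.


65.33 deg


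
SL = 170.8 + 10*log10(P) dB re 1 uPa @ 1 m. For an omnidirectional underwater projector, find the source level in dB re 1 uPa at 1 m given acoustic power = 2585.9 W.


204.93 dB


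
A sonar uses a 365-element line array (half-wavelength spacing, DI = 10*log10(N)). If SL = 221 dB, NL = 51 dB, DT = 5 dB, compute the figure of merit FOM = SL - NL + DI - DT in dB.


Step 1: DI = 10*log10(365) = 25.62 dB
Step 2: FOM = SL - NL + DI - DT = 221 - 51 + 25.62 - 5 = 190.62

190.62 dB


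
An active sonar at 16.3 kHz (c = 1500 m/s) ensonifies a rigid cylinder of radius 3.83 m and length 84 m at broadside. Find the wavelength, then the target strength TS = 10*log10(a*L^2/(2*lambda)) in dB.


Step 1: lambda = c/f = 1500/16300 = 0.09202 m
Step 2: TS = 10*log10(a*L^2/(2*lambda)) = 10*log10(3.83*84^2/(2*0.09202)) = 51.67

51.67 dB


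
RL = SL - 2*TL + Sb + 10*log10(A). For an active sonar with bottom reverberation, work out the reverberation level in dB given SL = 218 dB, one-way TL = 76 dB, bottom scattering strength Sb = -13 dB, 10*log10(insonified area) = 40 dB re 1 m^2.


93 dB


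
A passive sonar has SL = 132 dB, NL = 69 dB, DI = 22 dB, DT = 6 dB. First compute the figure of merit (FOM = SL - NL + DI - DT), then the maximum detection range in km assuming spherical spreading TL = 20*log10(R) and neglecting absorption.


Step 1: FOM = SL - NL + DI - DT = 132 - 69 + 22 - 6 = 79 dB
Step 2: at max range FOM = TL = 20*log10(R), so R = 10^(79/20) = 8912.51 m = 8.91 km

8.91 km


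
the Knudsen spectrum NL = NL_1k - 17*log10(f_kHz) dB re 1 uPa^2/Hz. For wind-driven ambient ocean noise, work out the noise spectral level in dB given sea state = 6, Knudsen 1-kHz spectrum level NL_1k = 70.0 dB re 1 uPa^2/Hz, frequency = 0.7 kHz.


NL = NL_1k - 17*log10(f_kHz) = 70.0 - 17*log10(0.7) = 70.0 - (-2.63) = 72.63

72.63 dB


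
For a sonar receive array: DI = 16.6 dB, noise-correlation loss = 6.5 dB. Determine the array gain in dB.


AG = DI - L_corr = 16.6 - 6.5 = 10.1

10.1 dB


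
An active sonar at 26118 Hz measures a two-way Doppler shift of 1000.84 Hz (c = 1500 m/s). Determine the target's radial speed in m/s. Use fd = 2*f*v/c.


From fd = 2*f*v/c, v = c*fd/(2*f) = 1500 * 1000.84 / (2*26118) = 28.74

28.74 m/s


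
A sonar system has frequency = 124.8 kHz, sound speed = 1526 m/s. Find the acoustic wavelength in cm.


1.22 cm


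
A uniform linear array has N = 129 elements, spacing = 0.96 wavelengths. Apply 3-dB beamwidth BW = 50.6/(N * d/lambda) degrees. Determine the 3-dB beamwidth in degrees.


0.41 deg


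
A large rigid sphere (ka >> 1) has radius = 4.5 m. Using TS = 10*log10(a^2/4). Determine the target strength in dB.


TS = 10*log10(4.5^2 / 4) = 10*log10(5.0625) = 7.04

7.04 dB


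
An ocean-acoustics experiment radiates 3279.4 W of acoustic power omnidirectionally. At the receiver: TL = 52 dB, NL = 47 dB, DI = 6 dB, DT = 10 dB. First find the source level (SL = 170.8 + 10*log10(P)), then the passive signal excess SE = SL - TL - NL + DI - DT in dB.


Step 1: SL = 170.8 + 10*log10(3279.4) = 205.96 dB
Step 2: SE = SL - TL - NL + DI - DT = 205.96 - 52 - 47 + 6 - 10 = 102.96

102.96 dB


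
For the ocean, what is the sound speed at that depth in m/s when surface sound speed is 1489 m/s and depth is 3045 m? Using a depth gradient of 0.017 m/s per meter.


c = 1489 + 0.017 * 3045 = 1540.765

1540.765 m/s


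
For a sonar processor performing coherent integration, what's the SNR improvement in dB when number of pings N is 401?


Gain = 10*log10(401) = 26.03

26.03 dB


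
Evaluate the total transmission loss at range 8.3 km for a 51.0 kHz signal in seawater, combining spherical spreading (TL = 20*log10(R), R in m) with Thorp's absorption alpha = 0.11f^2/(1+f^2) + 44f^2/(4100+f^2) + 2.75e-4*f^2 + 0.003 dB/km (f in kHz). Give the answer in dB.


Step 1 (Thorp): alpha = 0.11*2601.0/(1+2601.0) + 44*2601.0/(4100+2601.0) + 2.75e-4*2601.0 + 0.003 = 17.9069 dB/km
Step 2: TL_spread = 20*log10(8300) = 78.38 dB
Step 3: TL_abs = alpha*R = 17.9069 * 8.3 = 148.63 dB
Step 4: TL_total = 78.38 + 148.63 = 227.01

227.01 dB


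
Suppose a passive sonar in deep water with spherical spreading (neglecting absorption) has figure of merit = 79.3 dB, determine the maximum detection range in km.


9.23 km


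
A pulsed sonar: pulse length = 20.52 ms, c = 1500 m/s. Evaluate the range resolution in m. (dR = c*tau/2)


15.39 m


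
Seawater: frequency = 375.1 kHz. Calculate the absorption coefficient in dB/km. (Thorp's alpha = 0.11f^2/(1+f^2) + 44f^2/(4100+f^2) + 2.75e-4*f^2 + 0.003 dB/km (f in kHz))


81.56 dB/km


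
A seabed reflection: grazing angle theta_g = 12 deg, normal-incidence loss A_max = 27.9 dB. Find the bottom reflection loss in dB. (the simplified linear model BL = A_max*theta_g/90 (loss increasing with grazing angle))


BL = A_max * theta_g / 90 = 27.9 * 12 / 90 = 3.72

3.72 dB


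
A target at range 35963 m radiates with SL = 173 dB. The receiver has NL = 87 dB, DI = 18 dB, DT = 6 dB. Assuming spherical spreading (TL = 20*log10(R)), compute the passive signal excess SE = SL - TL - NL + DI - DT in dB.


6.88 dB


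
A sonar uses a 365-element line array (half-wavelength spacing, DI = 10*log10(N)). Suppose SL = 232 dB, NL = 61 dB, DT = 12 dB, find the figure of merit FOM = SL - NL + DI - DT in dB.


184.62 dB


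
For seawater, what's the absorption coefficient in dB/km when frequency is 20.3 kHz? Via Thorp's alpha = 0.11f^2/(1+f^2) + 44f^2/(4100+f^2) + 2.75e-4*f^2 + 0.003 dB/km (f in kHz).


f^2 = 412.09
alpha = 0.11*412.09/(1+412.09) + 44*412.09/(4100+412.09) + 2.75e-4*412.09 + 0.003 = 4.245

4.245 dB/km


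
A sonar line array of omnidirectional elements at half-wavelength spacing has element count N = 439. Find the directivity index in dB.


DI = 10*log10(439) = 26.42

26.42 dB


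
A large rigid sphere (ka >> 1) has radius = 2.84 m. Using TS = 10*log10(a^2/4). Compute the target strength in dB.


TS = 10*log10(2.84^2 / 4) = 10*log10(2.0164) = 3.05

3.05 dB


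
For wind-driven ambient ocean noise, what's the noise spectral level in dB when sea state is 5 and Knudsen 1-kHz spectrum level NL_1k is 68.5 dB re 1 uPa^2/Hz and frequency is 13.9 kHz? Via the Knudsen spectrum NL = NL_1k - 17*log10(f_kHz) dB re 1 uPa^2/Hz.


NL = NL_1k - 17*log10(f_kHz) = 68.5 - 17*log10(13.9) = 68.5 - (19.43) = 49.07

49.07 dB


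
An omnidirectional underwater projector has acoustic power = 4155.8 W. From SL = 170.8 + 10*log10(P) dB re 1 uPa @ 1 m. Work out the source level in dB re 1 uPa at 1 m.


SL = 170.8 + 10*log10(4155.8) = 170.8 + 36.19 = 206.99

206.99 dB


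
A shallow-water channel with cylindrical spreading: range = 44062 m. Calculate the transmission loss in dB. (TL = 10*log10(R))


46.44 dB


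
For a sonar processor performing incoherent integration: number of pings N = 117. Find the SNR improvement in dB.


Gain = 5*log10(117) = 10.34

10.34 dB


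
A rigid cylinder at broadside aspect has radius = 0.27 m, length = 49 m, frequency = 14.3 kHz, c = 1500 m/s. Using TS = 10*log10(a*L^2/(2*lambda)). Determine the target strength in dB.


34.9 dB


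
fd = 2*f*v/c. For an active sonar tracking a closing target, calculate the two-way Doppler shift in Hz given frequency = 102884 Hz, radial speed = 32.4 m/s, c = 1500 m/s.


fd = 2*f*v/c = 2 * 102884 * 32.4 / 1500 = 4444.59

4444.59 Hz


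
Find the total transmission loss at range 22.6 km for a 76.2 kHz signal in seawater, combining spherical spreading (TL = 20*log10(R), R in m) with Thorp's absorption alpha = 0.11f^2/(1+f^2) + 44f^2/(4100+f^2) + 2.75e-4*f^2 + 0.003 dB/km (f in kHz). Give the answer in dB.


Step 1 (Thorp): alpha = 0.11*5806.44/(1+5806.44) + 44*5806.44/(4100+5806.44) + 2.75e-4*5806.44 + 0.003 = 27.4994 dB/km
Step 2: TL_spread = 20*log10(22600) = 87.08 dB
Step 3: TL_abs = alpha*R = 27.4994 * 22.6 = 621.49 dB
Step 4: TL_total = 87.08 + 621.49 = 708.57

708.57 dB


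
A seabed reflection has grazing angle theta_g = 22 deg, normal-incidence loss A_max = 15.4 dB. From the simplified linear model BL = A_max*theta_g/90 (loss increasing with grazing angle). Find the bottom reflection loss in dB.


BL = A_max * theta_g / 90 = 15.4 * 22 / 90 = 3.76

3.76 dB


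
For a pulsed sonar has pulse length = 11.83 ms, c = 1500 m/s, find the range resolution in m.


dR = c*tau/2 = 1500 * 11.83e-3 / 2 = 8.8725

8.8725 m


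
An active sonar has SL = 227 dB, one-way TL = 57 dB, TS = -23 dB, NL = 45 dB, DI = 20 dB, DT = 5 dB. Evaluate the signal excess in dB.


60 dB


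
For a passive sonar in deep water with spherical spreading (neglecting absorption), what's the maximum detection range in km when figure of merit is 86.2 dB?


At max range FOM = TL, so 20*log10(R) = 86.2
R = 10^(86.2/20) = 20417.38 m = 20.42 km

20.42 km


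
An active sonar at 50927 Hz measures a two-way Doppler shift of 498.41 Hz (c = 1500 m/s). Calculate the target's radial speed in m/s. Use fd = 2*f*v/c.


7.34 m/s


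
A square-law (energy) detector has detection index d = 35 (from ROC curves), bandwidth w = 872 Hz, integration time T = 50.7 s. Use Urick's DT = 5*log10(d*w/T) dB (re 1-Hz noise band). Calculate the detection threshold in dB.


DT = 5*log10(d*w/T) = 5*log10(35 * 872 / 50.7) = 5*log10(601.97) = 13.9

13.9 dB


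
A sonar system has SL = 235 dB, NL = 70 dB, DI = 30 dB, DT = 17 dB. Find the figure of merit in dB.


178 dB


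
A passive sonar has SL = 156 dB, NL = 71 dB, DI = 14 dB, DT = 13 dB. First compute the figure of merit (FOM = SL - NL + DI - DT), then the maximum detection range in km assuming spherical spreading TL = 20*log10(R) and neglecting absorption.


Step 1: FOM = SL - NL + DI - DT = 156 - 71 + 14 - 13 = 86 dB
Step 2: at max range FOM = TL = 20*log10(R), so R = 10^(86/20) = 19952.62 m = 19.95 km

19.95 km


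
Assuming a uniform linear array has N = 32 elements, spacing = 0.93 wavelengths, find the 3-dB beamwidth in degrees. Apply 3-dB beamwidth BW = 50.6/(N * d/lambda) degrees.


BW = 50.6 / (32 * 0.93) = 50.6 / 29.76 = 1.7

1.7 deg


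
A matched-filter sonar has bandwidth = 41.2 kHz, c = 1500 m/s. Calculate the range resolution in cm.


dR = c/(2*BW) = 1500 / (2 * 41.2e3) = 0.0182 m = 1.82 cm

1.82 cm


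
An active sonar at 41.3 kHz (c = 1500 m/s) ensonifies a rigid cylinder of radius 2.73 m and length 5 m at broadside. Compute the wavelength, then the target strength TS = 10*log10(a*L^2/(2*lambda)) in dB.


Step 1: lambda = c/f = 1500/41300 = 0.03632 m
Step 2: TS = 10*log10(a*L^2/(2*lambda)) = 10*log10(2.73*5^2/(2*0.03632)) = 29.73

29.73 dB


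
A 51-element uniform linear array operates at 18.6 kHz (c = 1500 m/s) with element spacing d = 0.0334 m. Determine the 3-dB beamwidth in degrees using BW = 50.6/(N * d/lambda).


Step 1: lambda = 1500/18600 = 0.08065 m
Step 2: d/lambda = 0.0334/0.08065 = 0.4141
Step 3: BW = 50.6/(N * d/lambda) = 50.6/(51 * 0.4141) = 2.4

2.4 deg


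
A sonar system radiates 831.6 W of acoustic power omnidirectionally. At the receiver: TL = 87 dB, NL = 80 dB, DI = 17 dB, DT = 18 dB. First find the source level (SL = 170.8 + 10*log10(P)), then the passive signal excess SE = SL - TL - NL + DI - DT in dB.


Step 1: SL = 170.8 + 10*log10(831.6) = 200.0 dB
Step 2: SE = SL - TL - NL + DI - DT = 200.0 - 87 - 80 + 17 - 18 = 32.0

32.0 dB


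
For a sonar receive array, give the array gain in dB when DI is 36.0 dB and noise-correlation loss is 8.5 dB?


27.5 dB


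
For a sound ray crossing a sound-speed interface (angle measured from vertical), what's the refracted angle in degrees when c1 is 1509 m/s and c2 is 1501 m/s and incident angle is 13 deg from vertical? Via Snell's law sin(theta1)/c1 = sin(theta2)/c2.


sin(theta2) = (c2/c1)*sin(theta1) = (1501/1509)*sin(13 deg) = 0.22376
theta2 = arcsin(0.22376) = 12.93

12.93 deg


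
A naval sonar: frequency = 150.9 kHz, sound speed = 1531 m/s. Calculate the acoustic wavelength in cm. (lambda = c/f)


lambda = c/f = 1531 / 150900 = 0.0101 m = 1.01 cm

1.01 cm


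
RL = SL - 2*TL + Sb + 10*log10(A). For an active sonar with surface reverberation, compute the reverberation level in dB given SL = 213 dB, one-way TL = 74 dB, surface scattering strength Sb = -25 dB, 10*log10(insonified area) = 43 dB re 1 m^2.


RL = SL - 2*TL + Sb + 10*log10(A) = 213 - 2*74 + (-25) + 43 = 83

83 dB


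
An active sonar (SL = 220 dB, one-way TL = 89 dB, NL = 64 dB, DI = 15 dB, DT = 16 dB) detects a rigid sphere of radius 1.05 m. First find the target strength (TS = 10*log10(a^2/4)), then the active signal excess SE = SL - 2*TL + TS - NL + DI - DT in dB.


Step 1: TS = 10*log10(1.05^2/4) = -5.6 dB
Step 2: SE = SL - 2*TL + TS - NL + DI - DT = 220 - 2*89 + (-5.6) - 64 + 15 - 16 = -28.6

-28.6 dB


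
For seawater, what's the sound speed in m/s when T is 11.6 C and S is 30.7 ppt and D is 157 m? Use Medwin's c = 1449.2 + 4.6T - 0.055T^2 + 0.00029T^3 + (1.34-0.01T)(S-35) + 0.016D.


c = 1449.2 + 4.6*11.6 - 0.055*11.6^2 + 0.00029*11.6^3 + (1.34 - 0.01*11.6)*(30.7 - 35) + 0.016*157 = 1492.86

1492.86 m/s


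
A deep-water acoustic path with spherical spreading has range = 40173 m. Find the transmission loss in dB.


TL = 20*log10(40173) = 92.08

92.08 dB


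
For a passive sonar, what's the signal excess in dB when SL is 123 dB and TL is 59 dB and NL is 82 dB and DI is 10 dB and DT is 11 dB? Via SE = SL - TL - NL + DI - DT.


-19 dB


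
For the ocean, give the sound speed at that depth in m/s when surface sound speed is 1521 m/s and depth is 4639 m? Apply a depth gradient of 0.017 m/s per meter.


c = 1521 + 0.017 * 4639 = 1599.863

1599.863 m/s


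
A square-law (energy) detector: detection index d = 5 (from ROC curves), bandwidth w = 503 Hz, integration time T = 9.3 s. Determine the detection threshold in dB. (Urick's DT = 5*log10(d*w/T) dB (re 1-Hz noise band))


DT = 5*log10(d*w/T) = 5*log10(5 * 503 / 9.3) = 5*log10(270.43) = 12.16

12.16 dB


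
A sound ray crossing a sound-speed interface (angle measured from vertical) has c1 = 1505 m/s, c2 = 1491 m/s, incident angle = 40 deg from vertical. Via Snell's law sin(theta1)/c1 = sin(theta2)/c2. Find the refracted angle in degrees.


sin(theta2) = (c2/c1)*sin(theta1) = (1491/1505)*sin(40 deg) = 0.63681
theta2 = arcsin(0.63681) = 39.55

39.55 deg


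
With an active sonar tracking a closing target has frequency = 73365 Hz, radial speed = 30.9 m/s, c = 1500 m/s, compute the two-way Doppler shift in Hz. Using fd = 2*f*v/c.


fd = 2*f*v/c = 2 * 73365 * 30.9 / 1500 = 3022.64

3022.64 Hz


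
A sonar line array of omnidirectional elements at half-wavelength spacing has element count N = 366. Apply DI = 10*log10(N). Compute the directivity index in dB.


DI = 10*log10(366) = 25.63

25.63 dB


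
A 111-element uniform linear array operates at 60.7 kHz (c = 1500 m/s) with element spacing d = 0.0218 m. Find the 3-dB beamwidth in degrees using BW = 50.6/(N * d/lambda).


Step 1: lambda = 1500/60700 = 0.02471 m
Step 2: d/lambda = 0.0218/0.02471 = 0.8822
Step 3: BW = 50.6/(N * d/lambda) = 50.6/(111 * 0.8822) = 0.52

0.52 deg


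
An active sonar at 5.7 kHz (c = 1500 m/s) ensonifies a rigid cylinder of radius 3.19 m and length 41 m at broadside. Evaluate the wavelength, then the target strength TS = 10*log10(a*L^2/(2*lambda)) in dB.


Step 1: lambda = c/f = 1500/5700 = 0.26316 m
Step 2: TS = 10*log10(a*L^2/(2*lambda)) = 10*log10(3.19*41^2/(2*0.26316)) = 40.08

40.08 dB


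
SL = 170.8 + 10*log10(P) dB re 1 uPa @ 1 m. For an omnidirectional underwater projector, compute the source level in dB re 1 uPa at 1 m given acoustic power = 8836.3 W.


SL = 170.8 + 10*log10(8836.3) = 170.8 + 39.46 = 210.26

210.26 dB


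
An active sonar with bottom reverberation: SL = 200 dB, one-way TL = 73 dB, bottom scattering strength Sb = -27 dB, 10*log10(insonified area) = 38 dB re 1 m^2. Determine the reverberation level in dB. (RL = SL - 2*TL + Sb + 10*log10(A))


RL = SL - 2*TL + Sb + 10*log10(A) = 200 - 2*73 + (-27) + 38 = 65

65 dB


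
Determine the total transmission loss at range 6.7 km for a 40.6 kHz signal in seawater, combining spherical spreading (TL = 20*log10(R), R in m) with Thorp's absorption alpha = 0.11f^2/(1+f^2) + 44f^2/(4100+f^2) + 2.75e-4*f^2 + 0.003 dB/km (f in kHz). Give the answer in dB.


Step 1 (Thorp): alpha = 0.11*1648.36/(1+1648.36) + 44*1648.36/(4100+1648.36) + 2.75e-4*1648.36 + 0.003 = 13.1834 dB/km
Step 2: TL_spread = 20*log10(6700) = 76.52 dB
Step 3: TL_abs = alpha*R = 13.1834 * 6.7 = 88.33 dB
Step 4: TL_total = 76.52 + 88.33 = 164.85

164.85 dB


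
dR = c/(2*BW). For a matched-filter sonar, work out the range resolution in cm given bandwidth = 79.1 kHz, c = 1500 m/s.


dR = c/(2*BW) = 1500 / (2 * 79.1e3) = 0.0095 m = 0.95 cm

0.95 cm


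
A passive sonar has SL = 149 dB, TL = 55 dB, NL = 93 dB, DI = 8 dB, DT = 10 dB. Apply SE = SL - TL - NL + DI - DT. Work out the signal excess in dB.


SE = SL - TL - NL + DI - DT = 149 - 55 - 93 + 8 - 10 = -1

-1 dB


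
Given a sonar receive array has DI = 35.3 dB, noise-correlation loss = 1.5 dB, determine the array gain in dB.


AG = DI - L_corr = 35.3 - 1.5 = 33.8

33.8 dB


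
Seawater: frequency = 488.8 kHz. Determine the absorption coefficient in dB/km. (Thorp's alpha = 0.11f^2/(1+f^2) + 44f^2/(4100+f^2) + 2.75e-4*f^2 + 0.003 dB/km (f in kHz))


f^2 = 238925.44
alpha = 0.11*238925.44/(1+238925.44) + 44*238925.44/(4100+238925.44) + 2.75e-4*238925.44 + 0.003 = 109.075

109.075 dB/km


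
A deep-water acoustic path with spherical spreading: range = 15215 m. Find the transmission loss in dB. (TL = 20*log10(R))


TL = 20*log10(15215) = 83.65

83.65 dB


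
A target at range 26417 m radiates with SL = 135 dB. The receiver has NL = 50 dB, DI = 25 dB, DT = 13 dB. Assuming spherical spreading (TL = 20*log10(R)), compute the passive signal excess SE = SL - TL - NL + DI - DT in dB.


8.56 dB


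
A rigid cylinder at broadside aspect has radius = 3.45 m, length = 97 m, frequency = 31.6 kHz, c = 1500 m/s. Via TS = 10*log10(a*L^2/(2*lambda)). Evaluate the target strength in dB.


lambda = 1500/31600 = 0.04747 m
TS = 10*log10(3.45*97^2/(2*0.04747)) = 55.34

55.34 dB


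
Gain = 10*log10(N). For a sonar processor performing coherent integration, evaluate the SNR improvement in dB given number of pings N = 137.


21.37 dB


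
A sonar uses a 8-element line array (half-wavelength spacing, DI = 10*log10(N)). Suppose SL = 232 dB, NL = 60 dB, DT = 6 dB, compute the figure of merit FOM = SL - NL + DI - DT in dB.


175.03 dB


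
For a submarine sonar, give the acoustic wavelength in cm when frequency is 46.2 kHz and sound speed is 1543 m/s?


3.34 cm


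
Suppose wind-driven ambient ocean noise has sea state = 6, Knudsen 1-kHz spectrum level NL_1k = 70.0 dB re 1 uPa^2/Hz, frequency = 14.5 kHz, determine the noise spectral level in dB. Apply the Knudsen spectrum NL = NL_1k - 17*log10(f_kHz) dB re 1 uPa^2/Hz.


NL = NL_1k - 17*log10(f_kHz) = 70.0 - 17*log10(14.5) = 70.0 - (19.74) = 50.26

50.26 dB


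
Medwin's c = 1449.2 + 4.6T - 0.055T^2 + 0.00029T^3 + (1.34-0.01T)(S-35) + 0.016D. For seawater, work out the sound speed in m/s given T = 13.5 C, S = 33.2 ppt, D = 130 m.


c = 1449.2 + 4.6*13.5 - 0.055*13.5^2 + 0.00029*13.5^3 + (1.34 - 0.01*13.5)*(33.2 - 35) + 0.016*130 = 1501.9

1501.9 m/s


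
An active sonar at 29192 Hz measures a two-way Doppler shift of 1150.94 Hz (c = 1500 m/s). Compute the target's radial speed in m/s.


From fd = 2*f*v/c, v = c*fd/(2*f) = 1500 * 1150.94 / (2*29192) = 29.57

29.57 m/s


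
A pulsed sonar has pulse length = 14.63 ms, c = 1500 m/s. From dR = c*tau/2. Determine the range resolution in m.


10.9725 m


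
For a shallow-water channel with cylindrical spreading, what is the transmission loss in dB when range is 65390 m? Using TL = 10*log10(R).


TL = 10*log10(65390) = 48.16

48.16 dB


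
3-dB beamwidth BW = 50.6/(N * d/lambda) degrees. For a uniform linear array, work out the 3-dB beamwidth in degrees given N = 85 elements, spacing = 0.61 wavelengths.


0.98 deg


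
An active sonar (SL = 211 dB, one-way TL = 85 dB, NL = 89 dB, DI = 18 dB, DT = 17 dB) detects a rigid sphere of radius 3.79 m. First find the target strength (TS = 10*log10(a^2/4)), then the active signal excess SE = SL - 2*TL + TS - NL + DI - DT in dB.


Step 1: TS = 10*log10(3.79^2/4) = 5.55 dB
Step 2: SE = SL - 2*TL + TS - NL + DI - DT = 211 - 2*85 + (5.55) - 89 + 18 - 17 = -41.45

-41.45 dB


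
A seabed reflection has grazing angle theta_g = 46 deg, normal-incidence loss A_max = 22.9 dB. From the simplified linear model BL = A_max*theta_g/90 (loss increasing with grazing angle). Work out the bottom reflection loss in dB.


BL = A_max * theta_g / 90 = 22.9 * 46 / 90 = 11.7

11.7 dB


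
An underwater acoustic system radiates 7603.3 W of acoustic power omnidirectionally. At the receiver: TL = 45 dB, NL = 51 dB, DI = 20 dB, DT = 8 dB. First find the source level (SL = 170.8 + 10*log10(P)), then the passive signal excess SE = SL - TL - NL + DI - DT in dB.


Step 1: SL = 170.8 + 10*log10(7603.3) = 209.61 dB
Step 2: SE = SL - TL - NL + DI - DT = 209.61 - 45 - 51 + 20 - 8 = 125.61

125.61 dB


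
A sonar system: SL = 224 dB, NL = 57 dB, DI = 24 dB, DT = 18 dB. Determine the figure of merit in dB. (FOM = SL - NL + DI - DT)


173 dB


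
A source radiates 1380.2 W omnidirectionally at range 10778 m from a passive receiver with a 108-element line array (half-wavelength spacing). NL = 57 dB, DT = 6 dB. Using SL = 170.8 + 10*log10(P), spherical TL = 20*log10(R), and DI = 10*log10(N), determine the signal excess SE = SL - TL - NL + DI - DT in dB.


78.88 dB


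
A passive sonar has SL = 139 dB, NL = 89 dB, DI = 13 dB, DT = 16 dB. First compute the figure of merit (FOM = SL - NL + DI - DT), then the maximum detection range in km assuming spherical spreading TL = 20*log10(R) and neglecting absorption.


Step 1: FOM = SL - NL + DI - DT = 139 - 89 + 13 - 16 = 47 dB
Step 2: at max range FOM = TL = 20*log10(R), so R = 10^(47/20) = 223.87 m = 0.22 km

0.22 km


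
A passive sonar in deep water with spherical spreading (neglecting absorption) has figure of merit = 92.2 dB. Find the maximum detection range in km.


At max range FOM = TL, so 20*log10(R) = 92.2
R = 10^(92.2/20) = 40738.03 m = 40.74 km

40.74 km


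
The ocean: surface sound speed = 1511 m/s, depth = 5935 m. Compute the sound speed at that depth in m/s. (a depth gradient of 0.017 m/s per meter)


c = 1511 + 0.017 * 5935 = 1611.895

1611.895 m/s


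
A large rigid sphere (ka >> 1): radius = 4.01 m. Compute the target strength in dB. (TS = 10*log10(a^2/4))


6.04 dB


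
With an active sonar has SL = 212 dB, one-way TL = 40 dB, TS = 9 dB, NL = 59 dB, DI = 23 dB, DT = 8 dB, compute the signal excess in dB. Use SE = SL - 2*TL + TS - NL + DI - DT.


SE = SL - 2*TL + TS - NL + DI - DT = 212 - 2*40 + (9) - 59 + 23 - 8 = 97

97 dB


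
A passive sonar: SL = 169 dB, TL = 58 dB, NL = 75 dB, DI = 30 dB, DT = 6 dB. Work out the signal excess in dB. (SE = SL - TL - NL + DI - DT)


60 dB


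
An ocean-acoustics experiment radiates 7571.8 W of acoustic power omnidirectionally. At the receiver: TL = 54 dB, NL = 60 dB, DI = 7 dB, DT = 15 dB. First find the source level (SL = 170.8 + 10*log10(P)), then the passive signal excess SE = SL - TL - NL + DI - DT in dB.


Step 1: SL = 170.8 + 10*log10(7571.8) = 209.59 dB
Step 2: SE = SL - TL - NL + DI - DT = 209.59 - 54 - 60 + 7 - 15 = 87.59

87.59 dB


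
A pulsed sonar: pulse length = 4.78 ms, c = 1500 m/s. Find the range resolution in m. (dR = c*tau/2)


3.585 m


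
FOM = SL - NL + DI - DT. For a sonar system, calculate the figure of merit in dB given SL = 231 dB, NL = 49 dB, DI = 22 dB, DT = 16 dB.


188 dB


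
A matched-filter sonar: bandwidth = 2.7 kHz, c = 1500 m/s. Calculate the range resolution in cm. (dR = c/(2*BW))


dR = c/(2*BW) = 1500 / (2 * 2.7e3) = 0.2778 m = 27.78 cm

27.78 cm


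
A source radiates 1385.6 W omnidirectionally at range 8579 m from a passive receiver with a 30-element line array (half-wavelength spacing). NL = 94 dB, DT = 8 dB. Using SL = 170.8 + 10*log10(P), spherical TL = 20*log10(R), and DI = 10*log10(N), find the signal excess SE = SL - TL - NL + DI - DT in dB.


36.32 dB


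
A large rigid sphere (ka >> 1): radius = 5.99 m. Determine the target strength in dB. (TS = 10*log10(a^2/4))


9.53 dB


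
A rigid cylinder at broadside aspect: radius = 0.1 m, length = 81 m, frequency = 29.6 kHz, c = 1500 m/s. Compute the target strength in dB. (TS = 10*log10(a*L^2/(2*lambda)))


lambda = 1500/29600 = 0.05068 m
TS = 10*log10(0.1*81^2/(2*0.05068)) = 38.11

38.11 dB


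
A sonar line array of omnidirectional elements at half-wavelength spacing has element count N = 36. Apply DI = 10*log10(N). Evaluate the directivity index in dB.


DI = 10*log10(36) = 15.56

15.56 dB


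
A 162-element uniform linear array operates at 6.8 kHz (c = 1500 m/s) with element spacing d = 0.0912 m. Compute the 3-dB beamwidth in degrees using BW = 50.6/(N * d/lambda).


0.76 deg


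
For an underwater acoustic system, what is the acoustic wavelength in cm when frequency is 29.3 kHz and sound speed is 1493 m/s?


5.1 cm


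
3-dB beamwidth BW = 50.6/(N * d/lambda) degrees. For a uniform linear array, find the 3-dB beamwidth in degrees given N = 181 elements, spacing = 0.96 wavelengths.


BW = 50.6 / (181 * 0.96) = 50.6 / 173.76 = 0.29

0.29 deg


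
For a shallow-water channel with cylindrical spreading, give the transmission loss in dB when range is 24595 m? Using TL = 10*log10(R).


TL = 10*log10(24595) = 43.91

43.91 dB


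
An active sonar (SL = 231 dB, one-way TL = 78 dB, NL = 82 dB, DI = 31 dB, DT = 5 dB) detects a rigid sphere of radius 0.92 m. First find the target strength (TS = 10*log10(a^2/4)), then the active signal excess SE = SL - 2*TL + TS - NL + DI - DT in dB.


Step 1: TS = 10*log10(0.92^2/4) = -6.74 dB
Step 2: SE = SL - 2*TL + TS - NL + DI - DT = 231 - 2*78 + (-6.74) - 82 + 31 - 5 = 12.26

12.26 dB


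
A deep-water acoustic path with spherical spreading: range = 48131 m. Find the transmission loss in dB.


93.65 dB


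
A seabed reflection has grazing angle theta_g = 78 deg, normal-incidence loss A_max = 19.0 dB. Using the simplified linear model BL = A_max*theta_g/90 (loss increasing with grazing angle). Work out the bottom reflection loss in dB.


BL = A_max * theta_g / 90 = 19.0 * 78 / 90 = 16.47

16.47 dB


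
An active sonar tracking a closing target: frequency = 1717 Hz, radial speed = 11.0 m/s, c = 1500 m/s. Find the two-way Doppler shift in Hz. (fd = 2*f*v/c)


fd = 2*f*v/c = 2 * 1717 * 11.0 / 1500 = 25.18

25.18 Hz


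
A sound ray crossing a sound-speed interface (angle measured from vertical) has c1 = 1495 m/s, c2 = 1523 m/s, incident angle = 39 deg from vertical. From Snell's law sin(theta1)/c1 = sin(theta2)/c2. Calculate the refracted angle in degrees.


39.87 deg


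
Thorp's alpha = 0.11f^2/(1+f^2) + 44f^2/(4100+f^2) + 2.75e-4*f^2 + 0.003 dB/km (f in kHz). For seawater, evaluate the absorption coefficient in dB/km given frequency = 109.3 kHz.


f^2 = 11946.49
alpha = 0.11*11946.49/(1+11946.49) + 44*11946.49/(4100+11946.49) + 2.75e-4*11946.49 + 0.003 = 36.156

36.156 dB/km


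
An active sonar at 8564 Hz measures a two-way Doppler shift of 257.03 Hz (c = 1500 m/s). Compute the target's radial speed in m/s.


From fd = 2*f*v/c, v = c*fd/(2*f) = 1500 * 257.03 / (2*8564) = 22.51

22.51 m/s


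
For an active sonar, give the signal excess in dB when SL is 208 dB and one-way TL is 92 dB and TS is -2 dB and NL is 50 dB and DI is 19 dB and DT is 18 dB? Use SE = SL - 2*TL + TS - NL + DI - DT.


SE = SL - 2*TL + TS - NL + DI - DT = 208 - 2*92 + (-2) - 50 + 19 - 18 = -27

-27 dB


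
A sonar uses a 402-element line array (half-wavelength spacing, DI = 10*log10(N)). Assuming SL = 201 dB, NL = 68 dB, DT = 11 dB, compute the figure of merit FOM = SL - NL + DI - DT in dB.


Step 1: DI = 10*log10(402) = 26.04 dB
Step 2: FOM = SL - NL + DI - DT = 201 - 68 + 26.04 - 11 = 148.04

148.04 dB


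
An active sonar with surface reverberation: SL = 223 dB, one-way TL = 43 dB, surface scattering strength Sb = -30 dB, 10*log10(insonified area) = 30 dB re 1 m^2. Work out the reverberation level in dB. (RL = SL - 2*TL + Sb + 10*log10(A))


RL = SL - 2*TL + Sb + 10*log10(A) = 223 - 2*43 + (-30) + 30 = 137

137 dB


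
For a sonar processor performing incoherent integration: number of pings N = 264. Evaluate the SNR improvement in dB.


Gain = 5*log10(264) = 12.11

12.11 dB


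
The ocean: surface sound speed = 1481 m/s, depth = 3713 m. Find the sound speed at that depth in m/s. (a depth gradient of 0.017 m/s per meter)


c = 1481 + 0.017 * 3713 = 1544.121

1544.121 m/s


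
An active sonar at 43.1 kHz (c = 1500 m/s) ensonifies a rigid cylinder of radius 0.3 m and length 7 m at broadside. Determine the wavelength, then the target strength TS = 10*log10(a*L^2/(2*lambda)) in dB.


Step 1: lambda = c/f = 1500/43100 = 0.0348 m
Step 2: TS = 10*log10(a*L^2/(2*lambda)) = 10*log10(0.3*7^2/(2*0.0348)) = 23.25

23.25 dB


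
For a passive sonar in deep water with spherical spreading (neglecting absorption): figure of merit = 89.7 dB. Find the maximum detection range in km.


At max range FOM = TL, so 20*log10(R) = 89.7
R = 10^(89.7/20) = 30549.21 m = 30.55 km

30.55 km


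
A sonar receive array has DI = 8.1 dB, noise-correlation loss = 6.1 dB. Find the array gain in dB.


AG = DI - L_corr = 8.1 - 6.1 = 2.0

2.0 dB


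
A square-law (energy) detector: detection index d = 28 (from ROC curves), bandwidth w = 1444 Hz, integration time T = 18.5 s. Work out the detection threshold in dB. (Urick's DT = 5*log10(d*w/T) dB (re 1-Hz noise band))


DT = 5*log10(d*w/T) = 5*log10(28 * 1444 / 18.5) = 5*log10(2185.51) = 16.7

16.7 dB


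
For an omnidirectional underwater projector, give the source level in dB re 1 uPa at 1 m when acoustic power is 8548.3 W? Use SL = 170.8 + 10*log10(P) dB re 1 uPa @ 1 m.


SL = 170.8 + 10*log10(8548.3) = 170.8 + 39.32 = 210.12

210.12 dB


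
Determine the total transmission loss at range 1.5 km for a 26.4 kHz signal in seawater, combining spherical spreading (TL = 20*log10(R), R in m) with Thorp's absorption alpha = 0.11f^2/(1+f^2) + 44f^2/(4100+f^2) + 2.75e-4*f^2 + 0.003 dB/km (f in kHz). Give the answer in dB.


Step 1 (Thorp): alpha = 0.11*696.96/(1+696.96) + 44*696.96/(4100+696.96) + 2.75e-4*696.96 + 0.003 = 6.6974 dB/km
Step 2: TL_spread = 20*log10(1500) = 63.52 dB
Step 3: TL_abs = alpha*R = 6.6974 * 1.5 = 10.05 dB
Step 4: TL_total = 63.52 + 10.05 = 73.57

73.57 dB


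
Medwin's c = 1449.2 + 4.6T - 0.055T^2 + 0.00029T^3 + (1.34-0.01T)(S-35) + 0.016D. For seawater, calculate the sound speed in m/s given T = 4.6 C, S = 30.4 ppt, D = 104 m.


c = 1449.2 + 4.6*4.6 - 0.055*4.6^2 + 0.00029*4.6^3 + (1.34 - 0.01*4.6)*(30.4 - 35) + 0.016*104 = 1464.94

1464.94 m/s


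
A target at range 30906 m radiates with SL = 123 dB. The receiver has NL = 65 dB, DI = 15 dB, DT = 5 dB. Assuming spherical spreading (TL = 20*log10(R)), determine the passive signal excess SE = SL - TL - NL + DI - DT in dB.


Step 1: TL = 20*log10(30906) = 89.8 dB
Step 2: SE = 123 - 89.8 - 65 + 15 - 5 = -21.8

-21.8 dB


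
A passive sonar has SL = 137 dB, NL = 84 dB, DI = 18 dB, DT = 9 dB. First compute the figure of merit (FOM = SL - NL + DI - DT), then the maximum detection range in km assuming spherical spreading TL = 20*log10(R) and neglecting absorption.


Step 1: FOM = SL - NL + DI - DT = 137 - 84 + 18 - 9 = 62 dB
Step 2: at max range FOM = TL = 20*log10(R), so R = 10^(62/20) = 1258.93 m = 1.26 km

1.26 km


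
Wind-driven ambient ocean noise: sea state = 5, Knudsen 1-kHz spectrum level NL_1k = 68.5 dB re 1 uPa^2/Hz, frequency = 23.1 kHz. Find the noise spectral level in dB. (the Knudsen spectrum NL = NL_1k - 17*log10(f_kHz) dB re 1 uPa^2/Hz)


NL = NL_1k - 17*log10(f_kHz) = 68.5 - 17*log10(23.1) = 68.5 - (23.18) = 45.32

45.32 dB


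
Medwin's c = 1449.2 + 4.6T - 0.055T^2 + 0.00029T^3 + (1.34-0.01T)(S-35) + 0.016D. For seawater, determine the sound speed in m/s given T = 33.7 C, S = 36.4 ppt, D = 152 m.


c = 1449.2 + 4.6*33.7 - 0.055*33.7^2 + 0.00029*33.7^3 + (1.34 - 0.01*33.7)*(36.4 - 35) + 0.016*152 = 1556.69

1556.69 m/s


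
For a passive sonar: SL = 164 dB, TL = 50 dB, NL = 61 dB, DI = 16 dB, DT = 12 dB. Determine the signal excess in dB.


57 dB


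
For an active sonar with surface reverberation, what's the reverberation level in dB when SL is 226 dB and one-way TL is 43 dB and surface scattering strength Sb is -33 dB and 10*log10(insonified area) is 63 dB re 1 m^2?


RL = SL - 2*TL + Sb + 10*log10(A) = 226 - 2*43 + (-33) + 63 = 170

170 dB
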